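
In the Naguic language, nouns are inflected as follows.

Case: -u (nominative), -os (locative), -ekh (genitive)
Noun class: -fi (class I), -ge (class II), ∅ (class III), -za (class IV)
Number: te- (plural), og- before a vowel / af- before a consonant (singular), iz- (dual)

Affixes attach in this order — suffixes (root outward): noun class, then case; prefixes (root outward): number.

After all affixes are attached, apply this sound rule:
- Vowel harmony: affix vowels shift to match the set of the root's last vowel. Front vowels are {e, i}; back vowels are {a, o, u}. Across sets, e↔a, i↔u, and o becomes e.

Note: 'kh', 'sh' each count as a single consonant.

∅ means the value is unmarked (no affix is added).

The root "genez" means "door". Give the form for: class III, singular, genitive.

efgenezekh

noun class = class III: zero marking, form stays genez.
Attach case genitive -ekh → genezekh.
Attach number singular af- (before consonant 'g') → afgenezekh.
Apply vowel harmony: afgenezekh → efgenezekh.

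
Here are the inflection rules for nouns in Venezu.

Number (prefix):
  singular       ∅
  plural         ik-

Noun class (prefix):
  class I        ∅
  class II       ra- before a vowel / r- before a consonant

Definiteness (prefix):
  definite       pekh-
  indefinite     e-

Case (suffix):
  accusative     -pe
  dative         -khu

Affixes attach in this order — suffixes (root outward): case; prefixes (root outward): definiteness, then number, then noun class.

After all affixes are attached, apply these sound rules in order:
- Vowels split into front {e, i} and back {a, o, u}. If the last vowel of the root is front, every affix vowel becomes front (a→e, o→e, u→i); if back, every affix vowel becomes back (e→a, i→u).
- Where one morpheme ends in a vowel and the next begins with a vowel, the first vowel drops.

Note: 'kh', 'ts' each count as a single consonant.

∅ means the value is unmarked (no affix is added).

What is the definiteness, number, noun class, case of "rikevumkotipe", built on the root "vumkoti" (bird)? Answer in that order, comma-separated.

indefinite, plural, class II, accusative

Segment: ra-ik-e-vumkoti-pe.
definiteness: e- → indefinite.
number: ik- → plural.
noun class: ra/r- → class II.
case: -pe → accusative.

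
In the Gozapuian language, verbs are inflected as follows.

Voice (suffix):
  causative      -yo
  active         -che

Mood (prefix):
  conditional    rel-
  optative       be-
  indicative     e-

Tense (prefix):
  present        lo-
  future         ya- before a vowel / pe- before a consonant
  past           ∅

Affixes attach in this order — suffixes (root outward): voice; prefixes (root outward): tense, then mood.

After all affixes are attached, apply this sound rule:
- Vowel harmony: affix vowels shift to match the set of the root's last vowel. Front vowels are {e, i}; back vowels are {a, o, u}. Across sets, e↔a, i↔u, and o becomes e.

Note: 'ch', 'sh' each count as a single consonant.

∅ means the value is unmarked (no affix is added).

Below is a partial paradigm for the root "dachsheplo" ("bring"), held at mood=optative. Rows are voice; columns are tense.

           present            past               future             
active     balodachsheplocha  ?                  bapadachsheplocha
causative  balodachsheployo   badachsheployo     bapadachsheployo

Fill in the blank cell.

badachsheplocha

tense = past: zero marking, form stays dachsheplo.
Attach voice active -che → dachsheploche.
Attach mood optative be- → bedachsheploche.
Apply vowel harmony: bedachsheploche → badachsheplocha.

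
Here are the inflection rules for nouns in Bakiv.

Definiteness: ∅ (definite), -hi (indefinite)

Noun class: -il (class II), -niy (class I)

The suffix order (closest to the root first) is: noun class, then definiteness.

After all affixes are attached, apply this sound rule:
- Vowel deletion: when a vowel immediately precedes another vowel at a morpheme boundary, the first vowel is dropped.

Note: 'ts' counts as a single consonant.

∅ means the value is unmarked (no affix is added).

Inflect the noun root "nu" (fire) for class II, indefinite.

Attach noun class class II -il → nuil.
Attach definiteness indefinite -hi → nuilhi.
Apply vowel deletion: nuilhi → nilhi.

nilhi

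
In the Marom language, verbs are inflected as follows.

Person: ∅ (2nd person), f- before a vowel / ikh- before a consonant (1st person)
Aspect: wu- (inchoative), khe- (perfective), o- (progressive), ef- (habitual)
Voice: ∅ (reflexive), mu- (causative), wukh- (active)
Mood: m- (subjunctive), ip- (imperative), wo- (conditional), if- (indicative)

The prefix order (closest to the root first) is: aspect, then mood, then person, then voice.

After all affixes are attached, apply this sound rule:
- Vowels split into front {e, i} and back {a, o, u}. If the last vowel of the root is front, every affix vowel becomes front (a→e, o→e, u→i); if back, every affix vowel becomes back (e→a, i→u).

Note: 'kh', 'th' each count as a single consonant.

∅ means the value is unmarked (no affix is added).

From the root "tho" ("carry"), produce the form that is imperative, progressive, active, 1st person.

Attach aspect progressive o- → otho.
Attach mood imperative ip- → ipotho.
Attach person 1st person f- (before vowel 'i') → fipotho.
Attach voice active wukh- → wukhfipotho.
Apply vowel harmony: wukhfipotho → wukhfupotho.

wukhfupotho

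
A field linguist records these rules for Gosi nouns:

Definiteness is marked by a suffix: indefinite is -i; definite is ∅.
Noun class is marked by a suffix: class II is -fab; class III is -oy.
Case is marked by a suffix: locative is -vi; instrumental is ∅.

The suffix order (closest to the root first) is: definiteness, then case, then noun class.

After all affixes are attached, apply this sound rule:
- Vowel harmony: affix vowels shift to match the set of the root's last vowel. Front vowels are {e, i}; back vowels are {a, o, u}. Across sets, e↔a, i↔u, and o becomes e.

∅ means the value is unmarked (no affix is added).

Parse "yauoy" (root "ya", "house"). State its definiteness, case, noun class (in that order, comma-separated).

indefinite, instrumental, class III

Segment: ya-i-oy.
definiteness: -i → indefinite.
case: ∅ → instrumental.
noun class: -oy → class III.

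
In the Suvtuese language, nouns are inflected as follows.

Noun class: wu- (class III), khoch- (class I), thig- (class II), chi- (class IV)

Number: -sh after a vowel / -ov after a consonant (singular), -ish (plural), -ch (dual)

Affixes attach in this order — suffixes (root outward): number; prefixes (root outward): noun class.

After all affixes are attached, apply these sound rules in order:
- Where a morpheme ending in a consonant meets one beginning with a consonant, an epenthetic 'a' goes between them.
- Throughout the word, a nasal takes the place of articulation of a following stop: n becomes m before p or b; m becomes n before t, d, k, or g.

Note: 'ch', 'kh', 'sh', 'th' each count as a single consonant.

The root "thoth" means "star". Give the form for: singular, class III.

Attach noun class class III wu- → wuthoth.
Attach number singular -ov (after consonant 'th') → wuthothov.
Epenthesis: no change.
Nasal assimilation: no change.

wuthothov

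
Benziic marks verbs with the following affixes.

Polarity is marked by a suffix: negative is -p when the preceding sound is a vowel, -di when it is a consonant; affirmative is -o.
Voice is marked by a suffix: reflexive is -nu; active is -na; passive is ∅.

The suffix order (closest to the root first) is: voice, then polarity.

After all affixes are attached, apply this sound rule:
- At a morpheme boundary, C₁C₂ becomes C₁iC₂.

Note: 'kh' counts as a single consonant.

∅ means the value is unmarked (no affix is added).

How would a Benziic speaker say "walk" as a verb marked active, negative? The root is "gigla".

Attach voice active -na → giglana.
Attach polarity negative -p (after vowel 'a') → giglanap.
Epenthesis: no change.

giglanap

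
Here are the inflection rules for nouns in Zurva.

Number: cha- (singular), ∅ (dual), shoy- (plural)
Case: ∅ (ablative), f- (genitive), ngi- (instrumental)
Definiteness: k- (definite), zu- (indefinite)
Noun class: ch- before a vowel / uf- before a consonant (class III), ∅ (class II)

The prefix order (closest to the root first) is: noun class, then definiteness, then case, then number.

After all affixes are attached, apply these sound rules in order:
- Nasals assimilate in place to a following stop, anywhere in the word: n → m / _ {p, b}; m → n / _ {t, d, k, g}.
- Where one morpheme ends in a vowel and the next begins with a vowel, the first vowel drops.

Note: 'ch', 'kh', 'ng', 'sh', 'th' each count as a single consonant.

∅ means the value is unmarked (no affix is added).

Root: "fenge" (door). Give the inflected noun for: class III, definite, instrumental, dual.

ngikuffenge

Attach noun class class III uf- (before consonant 'f') → uffenge.
Attach definiteness definite k- → kuffenge.
Attach case instrumental ngi- → ngikuffenge.
number = dual: zero marking, form stays ngikuffenge.
Nasal assimilation: no change.
Vowel deletion: no change.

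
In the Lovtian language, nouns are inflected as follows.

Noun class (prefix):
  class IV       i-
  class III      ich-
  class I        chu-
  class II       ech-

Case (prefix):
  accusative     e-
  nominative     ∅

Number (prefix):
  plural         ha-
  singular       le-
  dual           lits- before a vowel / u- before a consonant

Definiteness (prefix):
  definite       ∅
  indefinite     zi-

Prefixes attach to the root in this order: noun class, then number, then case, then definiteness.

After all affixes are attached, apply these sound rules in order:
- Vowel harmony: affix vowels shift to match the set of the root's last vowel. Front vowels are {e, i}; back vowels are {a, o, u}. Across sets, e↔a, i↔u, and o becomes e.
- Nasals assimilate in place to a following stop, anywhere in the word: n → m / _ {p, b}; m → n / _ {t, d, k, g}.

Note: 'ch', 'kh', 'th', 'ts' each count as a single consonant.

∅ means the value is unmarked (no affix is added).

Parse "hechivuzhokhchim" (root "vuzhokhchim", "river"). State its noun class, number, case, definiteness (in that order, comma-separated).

Segment: ha-chu-vuzhokhchim.
noun class: chu- → class I.
number: ha- → plural.
case: ∅ → nominative.
definiteness: ∅ → definite.

class I, plural, nominative, definite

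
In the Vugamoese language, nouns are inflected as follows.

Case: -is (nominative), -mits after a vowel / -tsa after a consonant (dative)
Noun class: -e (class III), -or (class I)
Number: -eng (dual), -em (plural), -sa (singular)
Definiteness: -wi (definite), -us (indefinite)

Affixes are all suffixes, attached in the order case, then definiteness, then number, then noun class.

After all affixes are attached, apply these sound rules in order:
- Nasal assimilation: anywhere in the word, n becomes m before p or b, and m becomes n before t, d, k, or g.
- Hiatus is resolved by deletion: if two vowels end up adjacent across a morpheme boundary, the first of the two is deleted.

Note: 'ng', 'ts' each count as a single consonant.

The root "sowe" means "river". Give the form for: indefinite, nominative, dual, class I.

Attach case nominative -is → soweis.
Attach definiteness indefinite -us → soweisus.
Attach number dual -eng → soweisuseng.
Attach noun class class I -or → soweisusengor.
Nasal assimilation: no change.
Apply vowel deletion: soweisusengor → sowisusengor.

sowisusengor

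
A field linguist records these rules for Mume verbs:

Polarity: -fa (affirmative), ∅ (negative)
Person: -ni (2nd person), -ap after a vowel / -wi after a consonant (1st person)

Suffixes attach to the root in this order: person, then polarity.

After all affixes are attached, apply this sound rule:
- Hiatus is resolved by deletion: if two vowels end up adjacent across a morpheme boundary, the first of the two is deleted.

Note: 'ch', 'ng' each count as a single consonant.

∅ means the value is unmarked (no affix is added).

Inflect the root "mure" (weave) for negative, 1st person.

Attach person 1st person -ap (after vowel 'e') → mureap.
polarity = negative: zero marking, form stays mureap.
Apply vowel deletion: mureap → murap.

murap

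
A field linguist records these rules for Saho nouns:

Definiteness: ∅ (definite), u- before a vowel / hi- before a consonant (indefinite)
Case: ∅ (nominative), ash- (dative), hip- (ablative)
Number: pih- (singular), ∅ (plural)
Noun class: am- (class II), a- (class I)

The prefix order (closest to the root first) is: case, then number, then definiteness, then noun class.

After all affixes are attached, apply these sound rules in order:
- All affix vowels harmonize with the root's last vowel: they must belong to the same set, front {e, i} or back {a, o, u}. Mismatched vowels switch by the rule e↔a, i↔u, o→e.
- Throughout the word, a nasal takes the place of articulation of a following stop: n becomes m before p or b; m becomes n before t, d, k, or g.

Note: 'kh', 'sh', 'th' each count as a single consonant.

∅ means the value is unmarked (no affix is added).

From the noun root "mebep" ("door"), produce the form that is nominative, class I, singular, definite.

epihmebep

case = nominative: zero marking, form stays mebep.
Attach number singular pih- → pihmebep.
definiteness = definite: zero marking, form stays pihmebep.
Attach noun class class I a- → apihmebep.
Apply vowel harmony: apihmebep → epihmebep.
Nasal assimilation: no change.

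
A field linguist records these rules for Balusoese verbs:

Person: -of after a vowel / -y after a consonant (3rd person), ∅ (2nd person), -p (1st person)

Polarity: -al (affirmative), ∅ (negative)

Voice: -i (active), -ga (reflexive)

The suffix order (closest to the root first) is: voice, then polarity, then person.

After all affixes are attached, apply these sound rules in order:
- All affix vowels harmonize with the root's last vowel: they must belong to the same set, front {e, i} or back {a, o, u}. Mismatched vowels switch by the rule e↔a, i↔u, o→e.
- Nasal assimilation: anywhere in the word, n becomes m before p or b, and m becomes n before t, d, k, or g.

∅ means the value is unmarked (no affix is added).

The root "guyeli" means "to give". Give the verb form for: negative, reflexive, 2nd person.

guyelige

Attach voice reflexive -ga → guyeliga.
polarity = negative: zero marking, form stays guyeliga.
person = 2nd person: zero marking, form stays guyeliga.
Apply vowel harmony: guyeliga → guyelige.
Nasal assimilation: no change.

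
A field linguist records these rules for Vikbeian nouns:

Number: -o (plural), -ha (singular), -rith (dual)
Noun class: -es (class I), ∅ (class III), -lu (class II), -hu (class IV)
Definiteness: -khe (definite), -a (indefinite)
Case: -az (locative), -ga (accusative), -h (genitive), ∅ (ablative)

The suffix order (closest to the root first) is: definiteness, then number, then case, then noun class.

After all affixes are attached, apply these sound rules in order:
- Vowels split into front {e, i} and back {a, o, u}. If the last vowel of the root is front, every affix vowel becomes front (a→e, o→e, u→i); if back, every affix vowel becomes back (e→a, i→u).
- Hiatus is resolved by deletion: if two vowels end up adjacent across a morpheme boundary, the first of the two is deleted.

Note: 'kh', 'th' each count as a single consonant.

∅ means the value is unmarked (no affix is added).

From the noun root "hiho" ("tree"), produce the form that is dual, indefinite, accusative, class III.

Attach definiteness indefinite -a → hihoa.
Attach number dual -rith → hihoarith.
Attach case accusative -ga → hihoarithga.
noun class = class III: zero marking, form stays hihoarithga.
Apply vowel harmony: hihoarithga → hihoaruthga.
Apply vowel deletion: hihoaruthga → hiharuthga.

hiharuthga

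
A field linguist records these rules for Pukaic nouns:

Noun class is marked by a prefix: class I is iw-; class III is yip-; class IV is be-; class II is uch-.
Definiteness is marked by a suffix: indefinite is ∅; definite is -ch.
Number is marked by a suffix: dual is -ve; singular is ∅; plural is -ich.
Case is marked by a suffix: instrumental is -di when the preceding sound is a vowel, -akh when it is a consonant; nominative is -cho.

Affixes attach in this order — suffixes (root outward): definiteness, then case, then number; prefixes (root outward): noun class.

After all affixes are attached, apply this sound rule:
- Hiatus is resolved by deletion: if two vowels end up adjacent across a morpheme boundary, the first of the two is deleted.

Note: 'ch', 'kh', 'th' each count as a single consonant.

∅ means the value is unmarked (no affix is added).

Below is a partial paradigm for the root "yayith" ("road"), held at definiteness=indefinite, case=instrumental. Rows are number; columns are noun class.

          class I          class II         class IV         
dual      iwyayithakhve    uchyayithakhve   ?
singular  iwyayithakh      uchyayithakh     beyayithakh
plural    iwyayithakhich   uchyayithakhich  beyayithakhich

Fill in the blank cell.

beyayithakhve

definiteness = indefinite: zero marking, form stays yayith.
Attach case instrumental -akh (after consonant 'th') → yayithakh.
Attach number dual -ve → yayithakhve.
Attach noun class class IV be- → beyayithakhve.
Vowel deletion: no change.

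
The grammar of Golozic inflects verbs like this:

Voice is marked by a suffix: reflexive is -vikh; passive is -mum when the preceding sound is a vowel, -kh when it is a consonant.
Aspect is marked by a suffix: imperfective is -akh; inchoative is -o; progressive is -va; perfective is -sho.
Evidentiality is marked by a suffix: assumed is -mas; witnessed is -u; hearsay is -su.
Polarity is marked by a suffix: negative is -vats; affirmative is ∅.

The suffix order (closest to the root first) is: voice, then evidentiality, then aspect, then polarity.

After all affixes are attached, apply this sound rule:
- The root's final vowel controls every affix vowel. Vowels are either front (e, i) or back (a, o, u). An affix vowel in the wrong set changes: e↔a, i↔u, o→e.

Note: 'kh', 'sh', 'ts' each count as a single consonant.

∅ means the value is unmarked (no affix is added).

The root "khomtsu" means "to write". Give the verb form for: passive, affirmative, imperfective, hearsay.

khomtsumumsuakh

Attach voice passive -mum (after vowel 'u') → khomtsumum.
Attach evidentiality hearsay -su → khomtsumumsu.
Attach aspect imperfective -akh → khomtsumumsuakh.
polarity = affirmative: zero marking, form stays khomtsumumsuakh.
Vowel harmony: no change.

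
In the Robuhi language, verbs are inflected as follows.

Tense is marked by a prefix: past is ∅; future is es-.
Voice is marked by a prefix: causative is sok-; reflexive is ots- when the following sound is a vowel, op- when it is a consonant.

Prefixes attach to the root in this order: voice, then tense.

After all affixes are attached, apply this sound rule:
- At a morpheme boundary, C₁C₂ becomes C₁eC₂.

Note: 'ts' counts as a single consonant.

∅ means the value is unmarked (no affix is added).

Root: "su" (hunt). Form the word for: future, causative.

esesokesu

Attach voice causative sok- → soksu.
Attach tense future es- → essoksu.
Apply epenthesis: essoksu → esesokesu.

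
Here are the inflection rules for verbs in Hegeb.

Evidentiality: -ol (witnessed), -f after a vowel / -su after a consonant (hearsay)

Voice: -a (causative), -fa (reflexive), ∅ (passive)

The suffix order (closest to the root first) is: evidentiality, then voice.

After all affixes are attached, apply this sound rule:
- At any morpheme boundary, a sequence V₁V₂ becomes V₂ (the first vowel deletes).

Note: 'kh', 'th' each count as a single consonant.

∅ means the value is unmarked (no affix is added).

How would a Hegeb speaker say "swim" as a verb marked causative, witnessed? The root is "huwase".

Attach evidentiality witnessed -ol → huwaseol.
Attach voice causative -a → huwaseola.
Apply vowel deletion: huwaseola → huwasola.

huwasola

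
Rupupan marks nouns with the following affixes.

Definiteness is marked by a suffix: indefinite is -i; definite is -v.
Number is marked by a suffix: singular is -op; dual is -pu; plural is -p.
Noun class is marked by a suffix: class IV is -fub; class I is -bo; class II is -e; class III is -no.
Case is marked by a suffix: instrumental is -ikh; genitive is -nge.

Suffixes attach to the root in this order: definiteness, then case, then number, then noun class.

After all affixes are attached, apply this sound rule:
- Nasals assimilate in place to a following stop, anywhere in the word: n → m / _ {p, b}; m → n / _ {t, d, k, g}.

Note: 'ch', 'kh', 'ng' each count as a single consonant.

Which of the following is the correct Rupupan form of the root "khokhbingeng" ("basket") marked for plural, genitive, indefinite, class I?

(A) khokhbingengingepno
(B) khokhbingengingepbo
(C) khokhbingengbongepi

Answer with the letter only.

Attach definiteness indefinite -i → khokhbingengi.
Attach case genitive -nge → khokhbingenginge.
Attach number plural -p → khokhbingengingep.
Attach noun class class I -bo → khokhbingengingepbo.
Nasal assimilation: no change.
So the correct form is khokhbingengingepbo, option (B).
(A) khokhbingengingepno is wrong: it uses class III instead of class I for noun class.
(C) khokhbingengbongepi is wrong: it has the affixes in the wrong order.

B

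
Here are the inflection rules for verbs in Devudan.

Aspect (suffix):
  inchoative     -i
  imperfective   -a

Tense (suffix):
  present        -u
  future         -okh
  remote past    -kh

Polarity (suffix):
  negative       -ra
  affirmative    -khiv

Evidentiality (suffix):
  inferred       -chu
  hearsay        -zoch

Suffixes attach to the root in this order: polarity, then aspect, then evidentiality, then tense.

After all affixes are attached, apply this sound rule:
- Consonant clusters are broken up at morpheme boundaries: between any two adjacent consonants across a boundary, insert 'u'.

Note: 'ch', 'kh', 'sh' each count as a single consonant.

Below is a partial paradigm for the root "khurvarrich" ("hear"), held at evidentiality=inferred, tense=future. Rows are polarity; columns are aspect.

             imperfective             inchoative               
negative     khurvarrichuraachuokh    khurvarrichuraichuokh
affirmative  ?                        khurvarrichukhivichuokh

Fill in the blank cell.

Attach polarity affirmative -khiv → khurvarrichkhiv.
Attach aspect imperfective -a → khurvarrichkhiva.
Attach evidentiality inferred -chu → khurvarrichkhivachu.
Attach tense future -okh → khurvarrichkhivachuokh.
Apply epenthesis: khurvarrichkhivachuokh → khurvarrichukhivachuokh.

khurvarrichukhivachuokh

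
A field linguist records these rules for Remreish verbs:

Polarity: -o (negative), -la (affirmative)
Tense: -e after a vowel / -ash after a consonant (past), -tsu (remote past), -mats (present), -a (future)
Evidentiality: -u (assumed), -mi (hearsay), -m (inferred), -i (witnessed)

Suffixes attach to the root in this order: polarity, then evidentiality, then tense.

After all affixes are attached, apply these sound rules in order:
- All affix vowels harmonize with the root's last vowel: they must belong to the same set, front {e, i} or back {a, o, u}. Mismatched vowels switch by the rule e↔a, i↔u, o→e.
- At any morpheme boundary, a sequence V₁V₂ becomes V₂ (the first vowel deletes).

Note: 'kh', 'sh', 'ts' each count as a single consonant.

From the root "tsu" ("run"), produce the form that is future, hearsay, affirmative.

tsulama

Attach polarity affirmative -la → tsula.
Attach evidentiality hearsay -mi → tsulami.
Attach tense future -a → tsulamia.
Apply vowel harmony: tsulamia → tsulamua.
Apply vowel deletion: tsulamua → tsulama.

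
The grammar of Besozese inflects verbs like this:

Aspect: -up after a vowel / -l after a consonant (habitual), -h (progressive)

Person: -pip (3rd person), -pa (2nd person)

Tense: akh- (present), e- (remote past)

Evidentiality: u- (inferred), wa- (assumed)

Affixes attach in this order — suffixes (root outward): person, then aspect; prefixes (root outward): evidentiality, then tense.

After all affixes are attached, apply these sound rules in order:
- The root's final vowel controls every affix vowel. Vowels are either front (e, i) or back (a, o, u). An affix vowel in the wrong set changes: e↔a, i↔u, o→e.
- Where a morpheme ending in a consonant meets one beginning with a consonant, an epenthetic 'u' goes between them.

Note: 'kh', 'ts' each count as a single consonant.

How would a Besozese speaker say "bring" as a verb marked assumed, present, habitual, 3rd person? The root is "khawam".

Attach person 3rd person -pip → khawampip.
Attach aspect habitual -l (after consonant 'p') → khawampipl.
Attach evidentiality assumed wa- → wakhawampipl.
Attach tense present akh- → akhwakhawampipl.
Apply vowel harmony: akhwakhawampipl → akhwakhawampupl.
Apply epenthesis: akhwakhawampupl → akhuwakhawamupupul.

akhuwakhawamupupul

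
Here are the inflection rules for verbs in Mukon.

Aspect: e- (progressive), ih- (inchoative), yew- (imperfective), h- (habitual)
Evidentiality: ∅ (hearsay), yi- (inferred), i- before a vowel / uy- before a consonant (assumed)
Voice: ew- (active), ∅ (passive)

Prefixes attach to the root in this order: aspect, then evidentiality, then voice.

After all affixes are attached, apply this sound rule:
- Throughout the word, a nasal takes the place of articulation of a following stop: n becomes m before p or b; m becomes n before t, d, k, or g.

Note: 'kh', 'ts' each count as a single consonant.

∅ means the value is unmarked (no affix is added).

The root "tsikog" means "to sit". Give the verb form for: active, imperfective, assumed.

ewuyyewtsikog

Attach aspect imperfective yew- → yewtsikog.
Attach evidentiality assumed uy- (before consonant 'y') → uyyewtsikog.
Attach voice active ew- → ewuyyewtsikog.
Nasal assimilation: no change.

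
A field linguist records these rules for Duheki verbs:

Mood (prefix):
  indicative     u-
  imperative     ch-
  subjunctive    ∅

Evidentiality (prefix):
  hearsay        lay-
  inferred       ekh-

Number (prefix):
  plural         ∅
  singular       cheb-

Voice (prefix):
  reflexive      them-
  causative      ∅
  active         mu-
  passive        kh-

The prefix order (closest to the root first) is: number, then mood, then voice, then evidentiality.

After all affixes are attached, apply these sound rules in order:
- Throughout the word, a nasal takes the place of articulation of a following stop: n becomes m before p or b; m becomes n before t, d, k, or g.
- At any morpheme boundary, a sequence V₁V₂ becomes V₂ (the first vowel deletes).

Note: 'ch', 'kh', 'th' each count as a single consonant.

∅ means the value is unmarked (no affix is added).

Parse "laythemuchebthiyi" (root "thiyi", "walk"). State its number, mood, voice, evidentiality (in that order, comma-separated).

Segment: lay-them-u-cheb-thiyi.
number: cheb- → singular.
mood: u- → indicative.
voice: them- → reflexive.
evidentiality: lay- → hearsay.

singular, indicative, reflexive, hearsay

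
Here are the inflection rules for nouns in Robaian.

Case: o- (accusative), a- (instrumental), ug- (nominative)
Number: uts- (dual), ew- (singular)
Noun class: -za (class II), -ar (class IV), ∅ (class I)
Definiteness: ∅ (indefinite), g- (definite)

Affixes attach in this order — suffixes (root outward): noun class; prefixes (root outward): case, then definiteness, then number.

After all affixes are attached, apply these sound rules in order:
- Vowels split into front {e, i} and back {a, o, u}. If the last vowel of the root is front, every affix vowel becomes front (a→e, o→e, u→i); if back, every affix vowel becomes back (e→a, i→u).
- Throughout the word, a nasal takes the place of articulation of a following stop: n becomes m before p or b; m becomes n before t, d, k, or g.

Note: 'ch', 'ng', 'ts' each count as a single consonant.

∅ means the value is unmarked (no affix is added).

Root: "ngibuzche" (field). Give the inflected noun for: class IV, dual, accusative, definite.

Attach case accusative o- → ongibuzche.
Attach definiteness definite g- → gongibuzche.
Attach noun class class IV -ar → gongibuzchear.
Attach number dual uts- → utsgongibuzchear.
Apply vowel harmony: utsgongibuzchear → itsgengibuzcheer.
Nasal assimilation: no change.

itsgengibuzcheer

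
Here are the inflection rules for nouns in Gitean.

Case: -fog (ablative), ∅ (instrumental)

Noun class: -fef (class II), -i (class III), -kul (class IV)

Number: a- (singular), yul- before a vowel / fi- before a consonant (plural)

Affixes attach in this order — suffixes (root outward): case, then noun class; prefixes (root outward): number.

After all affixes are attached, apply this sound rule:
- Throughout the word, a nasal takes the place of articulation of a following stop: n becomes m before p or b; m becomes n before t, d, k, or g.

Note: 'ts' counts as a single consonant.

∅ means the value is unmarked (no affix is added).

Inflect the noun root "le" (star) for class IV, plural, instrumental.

filekul

Attach number plural fi- (before consonant 'l') → file.
case = instrumental: zero marking, form stays file.
Attach noun class class IV -kul → filekul.
Nasal assimilation: no change.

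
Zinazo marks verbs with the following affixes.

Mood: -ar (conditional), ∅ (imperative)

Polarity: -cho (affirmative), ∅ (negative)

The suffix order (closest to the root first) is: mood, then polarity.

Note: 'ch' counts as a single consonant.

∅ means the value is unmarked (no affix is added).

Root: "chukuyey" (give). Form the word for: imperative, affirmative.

chukuyeycho

mood = imperative: zero marking, form stays chukuyey.
Attach polarity affirmative -cho → chukuyeycho.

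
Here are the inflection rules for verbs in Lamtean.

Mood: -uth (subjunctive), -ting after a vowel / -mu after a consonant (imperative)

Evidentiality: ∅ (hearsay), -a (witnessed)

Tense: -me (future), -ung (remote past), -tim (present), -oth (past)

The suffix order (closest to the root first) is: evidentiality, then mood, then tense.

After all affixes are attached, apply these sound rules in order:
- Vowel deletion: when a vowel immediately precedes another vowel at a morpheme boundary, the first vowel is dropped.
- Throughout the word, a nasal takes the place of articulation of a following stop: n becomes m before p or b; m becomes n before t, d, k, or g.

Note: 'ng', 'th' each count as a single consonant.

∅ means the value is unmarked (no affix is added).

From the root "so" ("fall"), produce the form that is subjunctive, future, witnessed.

suthme

Attach evidentiality witnessed -a → soa.
Attach mood subjunctive -uth → soauth.
Attach tense future -me → soauthme.
Apply vowel deletion: soauthme → suthme.
Nasal assimilation: no change.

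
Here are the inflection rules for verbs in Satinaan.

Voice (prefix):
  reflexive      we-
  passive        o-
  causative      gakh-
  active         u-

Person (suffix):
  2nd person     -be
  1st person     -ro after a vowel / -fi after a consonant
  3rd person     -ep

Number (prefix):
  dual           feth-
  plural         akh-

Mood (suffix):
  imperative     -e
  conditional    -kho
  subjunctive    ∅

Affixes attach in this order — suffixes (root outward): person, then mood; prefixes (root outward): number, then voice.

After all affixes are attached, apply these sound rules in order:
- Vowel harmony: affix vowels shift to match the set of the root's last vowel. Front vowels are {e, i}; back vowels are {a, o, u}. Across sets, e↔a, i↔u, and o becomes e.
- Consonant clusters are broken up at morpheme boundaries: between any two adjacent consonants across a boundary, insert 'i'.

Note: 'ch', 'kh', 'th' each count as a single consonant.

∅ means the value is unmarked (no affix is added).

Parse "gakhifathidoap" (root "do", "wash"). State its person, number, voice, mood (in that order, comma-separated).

3rd person, dual, causative, subjunctive

Segment: gakh-feth-do-ep.
person: -ep → 3rd person.
number: feth- → dual.
voice: gakh- → causative.
mood: ∅ → subjunctive.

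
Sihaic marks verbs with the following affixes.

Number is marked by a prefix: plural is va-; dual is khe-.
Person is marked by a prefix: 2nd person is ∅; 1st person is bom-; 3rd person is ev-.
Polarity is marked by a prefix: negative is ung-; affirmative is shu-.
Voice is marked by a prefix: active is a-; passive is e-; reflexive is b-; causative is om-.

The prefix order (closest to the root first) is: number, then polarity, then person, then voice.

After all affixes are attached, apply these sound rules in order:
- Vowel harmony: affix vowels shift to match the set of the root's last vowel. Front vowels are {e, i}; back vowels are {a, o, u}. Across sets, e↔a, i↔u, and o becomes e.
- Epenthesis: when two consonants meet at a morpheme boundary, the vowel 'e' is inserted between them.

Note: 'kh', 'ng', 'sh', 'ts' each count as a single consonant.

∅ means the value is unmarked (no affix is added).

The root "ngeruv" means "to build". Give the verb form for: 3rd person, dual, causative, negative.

omavungekhangeruv

Attach number dual khe- → khengeruv.
Attach polarity negative ung- → ungkhengeruv.
Attach person 3rd person ev- → evungkhengeruv.
Attach voice causative om- → omevungkhengeruv.
Apply vowel harmony: omevungkhengeruv → omavungkhangeruv.
Apply epenthesis: omavungkhangeruv → omavungekhangeruv.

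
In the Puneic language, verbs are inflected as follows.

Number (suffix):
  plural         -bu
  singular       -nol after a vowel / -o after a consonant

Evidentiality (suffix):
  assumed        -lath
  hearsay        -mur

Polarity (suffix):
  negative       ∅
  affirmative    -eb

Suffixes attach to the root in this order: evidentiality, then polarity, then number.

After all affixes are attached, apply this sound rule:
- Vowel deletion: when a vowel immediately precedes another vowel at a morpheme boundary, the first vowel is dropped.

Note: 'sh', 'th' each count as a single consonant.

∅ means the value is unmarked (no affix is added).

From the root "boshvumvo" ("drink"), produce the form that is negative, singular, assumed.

Attach evidentiality assumed -lath → boshvumvolath.
polarity = negative: zero marking, form stays boshvumvolath.
Attach number singular -o (after consonant 'th') → boshvumvolatho.
Vowel deletion: no change.

boshvumvolatho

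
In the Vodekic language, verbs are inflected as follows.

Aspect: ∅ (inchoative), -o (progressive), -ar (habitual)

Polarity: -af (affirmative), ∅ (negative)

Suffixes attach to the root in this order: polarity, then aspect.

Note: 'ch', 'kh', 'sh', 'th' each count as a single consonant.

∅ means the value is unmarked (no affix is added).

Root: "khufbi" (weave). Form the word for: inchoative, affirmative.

Attach polarity affirmative -af → khufbiaf.
aspect = inchoative: zero marking, form stays khufbiaf.

khufbiaf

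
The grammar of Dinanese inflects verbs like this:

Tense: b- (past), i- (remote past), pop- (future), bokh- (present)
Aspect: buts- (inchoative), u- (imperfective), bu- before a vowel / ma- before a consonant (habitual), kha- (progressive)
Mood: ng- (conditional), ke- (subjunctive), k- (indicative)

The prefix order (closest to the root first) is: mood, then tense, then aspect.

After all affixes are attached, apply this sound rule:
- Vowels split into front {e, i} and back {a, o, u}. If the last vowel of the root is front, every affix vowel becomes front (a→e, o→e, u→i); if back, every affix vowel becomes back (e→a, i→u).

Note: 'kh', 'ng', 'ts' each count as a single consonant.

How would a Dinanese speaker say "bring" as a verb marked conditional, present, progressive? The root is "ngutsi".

khebekhngngutsi

Attach mood conditional ng- → ngngutsi.
Attach tense present bokh- → bokhngngutsi.
Attach aspect progressive kha- → khabokhngngutsi.
Apply vowel harmony: khabokhngngutsi → khebekhngngutsi.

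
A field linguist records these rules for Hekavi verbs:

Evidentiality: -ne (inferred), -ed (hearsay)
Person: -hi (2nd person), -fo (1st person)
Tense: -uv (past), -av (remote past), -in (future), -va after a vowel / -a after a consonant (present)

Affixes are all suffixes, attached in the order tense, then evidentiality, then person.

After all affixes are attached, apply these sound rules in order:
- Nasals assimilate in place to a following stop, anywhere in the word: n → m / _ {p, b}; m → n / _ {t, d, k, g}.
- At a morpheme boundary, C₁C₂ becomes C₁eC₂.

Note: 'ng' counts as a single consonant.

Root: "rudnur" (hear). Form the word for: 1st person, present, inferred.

Attach tense present -a (after consonant 'r') → rudnura.
Attach evidentiality inferred -ne → rudnurane.
Attach person 1st person -fo → rudnuranefo.
Nasal assimilation: no change.
Epenthesis: no change.

rudnuranefo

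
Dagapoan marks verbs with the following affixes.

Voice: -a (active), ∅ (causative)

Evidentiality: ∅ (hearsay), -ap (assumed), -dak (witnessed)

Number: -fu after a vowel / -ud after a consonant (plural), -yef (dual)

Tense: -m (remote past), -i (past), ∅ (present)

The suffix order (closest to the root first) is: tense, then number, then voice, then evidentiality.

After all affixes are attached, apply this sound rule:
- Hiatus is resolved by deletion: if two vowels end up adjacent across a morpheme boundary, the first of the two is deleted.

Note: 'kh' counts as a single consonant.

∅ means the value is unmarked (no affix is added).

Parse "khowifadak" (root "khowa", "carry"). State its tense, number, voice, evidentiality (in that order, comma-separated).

Segment: khowa-i-fu-a-dak.
tense: -i → past.
number: -fu/ud → plural.
voice: -a → active.
evidentiality: -dak → witnessed.

past, plural, active, witnessed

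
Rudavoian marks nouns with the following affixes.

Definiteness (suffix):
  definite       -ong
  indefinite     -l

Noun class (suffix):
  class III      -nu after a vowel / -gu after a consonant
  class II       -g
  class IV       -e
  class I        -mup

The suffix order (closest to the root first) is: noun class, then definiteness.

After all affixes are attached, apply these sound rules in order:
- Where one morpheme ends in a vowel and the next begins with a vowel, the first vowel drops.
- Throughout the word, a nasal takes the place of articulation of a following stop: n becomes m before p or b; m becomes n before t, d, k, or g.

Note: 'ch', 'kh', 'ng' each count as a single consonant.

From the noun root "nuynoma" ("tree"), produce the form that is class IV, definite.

nuynomong

Attach noun class class IV -e → nuynomae.
Attach definiteness definite -ong → nuynomaeong.
Apply vowel deletion: nuynomaeong → nuynomong.
Nasal assimilation: no change.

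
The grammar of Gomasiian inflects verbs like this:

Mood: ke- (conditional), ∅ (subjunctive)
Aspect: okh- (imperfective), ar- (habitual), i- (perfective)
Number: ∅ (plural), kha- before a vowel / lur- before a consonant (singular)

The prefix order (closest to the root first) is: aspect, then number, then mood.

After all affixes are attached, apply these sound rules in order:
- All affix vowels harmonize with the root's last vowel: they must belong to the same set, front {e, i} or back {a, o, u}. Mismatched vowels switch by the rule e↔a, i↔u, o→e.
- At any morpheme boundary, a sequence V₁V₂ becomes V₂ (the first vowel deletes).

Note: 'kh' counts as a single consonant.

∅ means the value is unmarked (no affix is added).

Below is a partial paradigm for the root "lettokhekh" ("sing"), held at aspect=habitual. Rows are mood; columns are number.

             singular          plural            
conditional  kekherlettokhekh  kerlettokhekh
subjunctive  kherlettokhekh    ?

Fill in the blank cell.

Attach aspect habitual ar- → arlettokhekh.
number = plural: zero marking, form stays arlettokhekh.
mood = subjunctive: zero marking, form stays arlettokhekh.
Apply vowel harmony: arlettokhekh → erlettokhekh.
Vowel deletion: no change.

erlettokhekh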